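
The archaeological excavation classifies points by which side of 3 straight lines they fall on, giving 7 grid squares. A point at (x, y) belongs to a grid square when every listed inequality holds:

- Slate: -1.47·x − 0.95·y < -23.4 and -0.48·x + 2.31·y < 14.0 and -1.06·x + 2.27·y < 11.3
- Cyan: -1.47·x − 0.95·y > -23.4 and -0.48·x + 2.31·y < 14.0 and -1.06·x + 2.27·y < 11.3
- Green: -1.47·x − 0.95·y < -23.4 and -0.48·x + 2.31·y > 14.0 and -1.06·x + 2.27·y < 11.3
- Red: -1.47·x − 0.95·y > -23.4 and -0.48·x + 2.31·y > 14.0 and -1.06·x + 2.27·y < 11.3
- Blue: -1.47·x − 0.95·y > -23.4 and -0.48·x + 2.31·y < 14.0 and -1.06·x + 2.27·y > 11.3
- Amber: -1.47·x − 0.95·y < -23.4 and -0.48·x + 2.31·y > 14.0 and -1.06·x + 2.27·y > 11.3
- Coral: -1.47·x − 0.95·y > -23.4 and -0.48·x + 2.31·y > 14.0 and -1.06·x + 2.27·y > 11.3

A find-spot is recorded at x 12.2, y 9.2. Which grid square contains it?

Green

-1.47·12.2 − 0.95·9.2 = -26.674, which is < -23.4
-0.48·12.2 + 2.31·9.2 = 15.396, which is > 14.0
-1.06·12.2 + 2.27·9.2 = 7.952, which is < 11.3
This sign pattern matches Green.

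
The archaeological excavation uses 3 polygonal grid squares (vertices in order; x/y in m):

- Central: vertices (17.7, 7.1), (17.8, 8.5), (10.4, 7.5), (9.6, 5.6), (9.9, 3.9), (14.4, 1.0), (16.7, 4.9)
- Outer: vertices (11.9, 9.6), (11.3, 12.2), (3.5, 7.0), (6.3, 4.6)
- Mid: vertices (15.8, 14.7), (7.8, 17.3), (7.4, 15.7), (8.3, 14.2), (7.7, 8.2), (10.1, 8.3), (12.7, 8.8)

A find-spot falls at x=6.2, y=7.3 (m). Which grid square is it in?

Outer

Cast a ray rightward from (6.2, 7.3). For each polygon, the edges (by vertex number in listed order) whose endpoints lie on opposite sides of y = 7.3, where each meets that height, and whether that is right or left of the point:
Central: 1–2 at x≈17.71 (right), 3–4 at x≈10.32 (right) → 2 crossings.
Outer: 2–3 at x≈3.95 (left), 4–1 at x≈9.32 (right) → 1 crossing.
Mid: no edge straddles that height → 0 crossings.
Only Outer has an odd count, so the point is inside Outer.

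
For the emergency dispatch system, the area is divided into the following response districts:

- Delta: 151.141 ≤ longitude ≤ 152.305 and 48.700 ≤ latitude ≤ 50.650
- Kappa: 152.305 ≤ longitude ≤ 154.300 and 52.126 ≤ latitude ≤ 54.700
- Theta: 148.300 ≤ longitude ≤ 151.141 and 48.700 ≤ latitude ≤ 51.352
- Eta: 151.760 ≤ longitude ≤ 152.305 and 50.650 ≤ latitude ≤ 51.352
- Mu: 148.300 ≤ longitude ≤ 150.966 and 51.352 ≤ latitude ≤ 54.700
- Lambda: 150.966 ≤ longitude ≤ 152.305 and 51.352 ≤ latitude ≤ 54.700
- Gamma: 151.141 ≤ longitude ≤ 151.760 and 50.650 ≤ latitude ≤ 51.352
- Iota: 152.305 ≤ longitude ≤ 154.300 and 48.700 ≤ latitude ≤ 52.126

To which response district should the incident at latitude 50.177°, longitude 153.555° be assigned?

Iota

The point has longitude = 153.555 and latitude = 50.177.
Only Iota satisfies 152.305 ≤ longitude ≤ 154.300 and 48.700 ≤ latitude ≤ 52.126.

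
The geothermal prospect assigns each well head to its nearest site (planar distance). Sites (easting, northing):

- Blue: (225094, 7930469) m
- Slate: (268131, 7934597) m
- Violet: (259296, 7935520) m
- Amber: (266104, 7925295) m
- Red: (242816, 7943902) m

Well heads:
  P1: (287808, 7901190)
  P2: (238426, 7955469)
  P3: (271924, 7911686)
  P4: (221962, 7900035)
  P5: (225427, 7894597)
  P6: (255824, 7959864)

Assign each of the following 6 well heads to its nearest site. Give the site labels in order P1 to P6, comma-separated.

Amber, Red, Amber, Blue, Blue, Red

P1 → Amber (d²=1052114641.00)
P2 → Red (d²=153067589.00)
P3 → Amber (d²=219077281.00)
P4 → Blue (d²=936037780.00)
P5 → Blue (d²=1286911273.00)
P6 → Red (d²=423993508.00)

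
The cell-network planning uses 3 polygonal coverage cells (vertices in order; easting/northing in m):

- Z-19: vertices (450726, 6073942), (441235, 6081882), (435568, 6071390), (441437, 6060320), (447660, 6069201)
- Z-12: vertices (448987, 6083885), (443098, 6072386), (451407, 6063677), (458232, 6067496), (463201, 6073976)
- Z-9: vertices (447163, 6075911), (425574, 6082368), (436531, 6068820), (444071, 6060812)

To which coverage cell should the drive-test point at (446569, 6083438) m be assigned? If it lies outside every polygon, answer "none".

Cast a ray rightward from (446569, 6083438). For each polygon, the edges (by vertex number in listed order) whose endpoints lie on opposite sides of northing = 6083438, where each meets that height, and whether that is right or left of the point:
Z-19: no edge straddles that height → 0 crossings.
Z-12: 1–2 at easting≈448758.1 (right), 5–1 at easting≈449628.2 (right) → 2 crossings.
Z-9: no edge straddles that height → 0 crossings.
All counts are even, so the point lies outside every listed polygon.

none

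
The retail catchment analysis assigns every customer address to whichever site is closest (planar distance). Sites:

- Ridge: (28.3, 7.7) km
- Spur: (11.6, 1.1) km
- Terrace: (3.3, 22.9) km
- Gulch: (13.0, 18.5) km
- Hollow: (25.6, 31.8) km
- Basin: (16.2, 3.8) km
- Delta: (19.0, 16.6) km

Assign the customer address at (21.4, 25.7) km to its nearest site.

Squared distances to each site:
Ridge: 371.610; Spur: 701.200; Terrace: 335.450; Gulch: 122.400; Hollow: 54.850; Basin: 506.650; Delta: 88.570.
Minimum at Hollow.

Hollow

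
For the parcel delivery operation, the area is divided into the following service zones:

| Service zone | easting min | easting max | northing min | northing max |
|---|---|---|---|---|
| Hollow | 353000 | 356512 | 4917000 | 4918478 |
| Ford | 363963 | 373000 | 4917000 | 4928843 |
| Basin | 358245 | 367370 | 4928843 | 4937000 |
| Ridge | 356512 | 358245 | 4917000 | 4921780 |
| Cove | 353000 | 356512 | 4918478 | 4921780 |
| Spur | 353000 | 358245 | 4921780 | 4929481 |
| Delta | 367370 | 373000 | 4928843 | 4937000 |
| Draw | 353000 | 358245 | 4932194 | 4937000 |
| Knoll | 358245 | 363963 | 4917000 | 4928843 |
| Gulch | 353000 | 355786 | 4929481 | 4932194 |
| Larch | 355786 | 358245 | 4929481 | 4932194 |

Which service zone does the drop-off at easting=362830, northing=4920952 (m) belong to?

The point has easting = 362830 and northing = 4920952.
Only Knoll satisfies 358245 ≤ easting ≤ 363963 and 4917000 ≤ northing ≤ 4928843.

Knoll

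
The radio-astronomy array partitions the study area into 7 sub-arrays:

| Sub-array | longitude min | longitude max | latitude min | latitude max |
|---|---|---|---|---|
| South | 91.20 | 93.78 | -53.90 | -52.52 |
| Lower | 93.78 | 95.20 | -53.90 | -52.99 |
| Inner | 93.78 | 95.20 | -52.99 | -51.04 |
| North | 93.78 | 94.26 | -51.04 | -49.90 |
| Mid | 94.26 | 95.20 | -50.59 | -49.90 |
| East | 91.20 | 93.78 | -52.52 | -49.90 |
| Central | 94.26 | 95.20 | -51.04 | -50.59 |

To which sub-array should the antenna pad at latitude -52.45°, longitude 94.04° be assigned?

The point has longitude = 94.04 and latitude = -52.45.
Only Inner satisfies 93.78 ≤ longitude ≤ 95.20 and -52.99 ≤ latitude ≤ -51.04.

Inner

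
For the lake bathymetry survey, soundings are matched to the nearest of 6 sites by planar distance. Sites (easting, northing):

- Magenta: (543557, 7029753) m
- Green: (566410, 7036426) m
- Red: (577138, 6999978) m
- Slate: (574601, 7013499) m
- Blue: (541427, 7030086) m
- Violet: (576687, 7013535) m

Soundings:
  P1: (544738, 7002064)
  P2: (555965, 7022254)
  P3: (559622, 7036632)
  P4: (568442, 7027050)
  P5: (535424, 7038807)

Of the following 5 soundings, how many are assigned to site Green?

2

P1 → Magenta
P2 → Magenta
P3 → Green
P4 → Green
P5 → Blue
2 of the 5 go to Green.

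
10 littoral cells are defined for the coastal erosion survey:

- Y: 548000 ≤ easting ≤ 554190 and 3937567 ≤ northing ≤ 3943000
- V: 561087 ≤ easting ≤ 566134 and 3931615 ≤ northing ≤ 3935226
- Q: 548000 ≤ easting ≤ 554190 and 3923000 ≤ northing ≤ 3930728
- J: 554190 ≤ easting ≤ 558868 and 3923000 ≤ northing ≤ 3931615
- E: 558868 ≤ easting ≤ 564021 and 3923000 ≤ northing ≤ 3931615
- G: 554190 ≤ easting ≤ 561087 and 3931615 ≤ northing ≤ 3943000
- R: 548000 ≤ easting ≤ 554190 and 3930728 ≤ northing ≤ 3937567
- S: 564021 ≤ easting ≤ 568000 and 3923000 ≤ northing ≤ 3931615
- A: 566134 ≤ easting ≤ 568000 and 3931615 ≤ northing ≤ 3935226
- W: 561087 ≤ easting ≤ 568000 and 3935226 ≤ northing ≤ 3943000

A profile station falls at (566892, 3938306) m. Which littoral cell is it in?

W

The point has easting = 566892 and northing = 3938306.
Only W satisfies 561087 ≤ easting ≤ 568000 and 3935226 ≤ northing ≤ 3943000.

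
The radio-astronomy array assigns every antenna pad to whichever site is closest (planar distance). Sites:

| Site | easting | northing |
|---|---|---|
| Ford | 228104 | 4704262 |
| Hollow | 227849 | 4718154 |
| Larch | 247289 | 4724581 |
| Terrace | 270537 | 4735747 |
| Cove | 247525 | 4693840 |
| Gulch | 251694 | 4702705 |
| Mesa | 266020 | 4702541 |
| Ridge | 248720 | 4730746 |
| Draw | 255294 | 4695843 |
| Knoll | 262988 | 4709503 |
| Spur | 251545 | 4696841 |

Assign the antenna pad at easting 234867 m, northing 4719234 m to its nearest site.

Hollow

Squared distances to each site:
Ford: 269898953.000; Hollow: 50418724.000; Larch: 182896493.000; Terrace: 1545028069.000; Cove: 805080200.000; Gulch: 556355770.000; Mesa: 1249165658.000; Ridge: 324431753.000; Draw: 964401210.000; Knoll: 885483002.000; Spur: 779602133.000.
Minimum at Hollow.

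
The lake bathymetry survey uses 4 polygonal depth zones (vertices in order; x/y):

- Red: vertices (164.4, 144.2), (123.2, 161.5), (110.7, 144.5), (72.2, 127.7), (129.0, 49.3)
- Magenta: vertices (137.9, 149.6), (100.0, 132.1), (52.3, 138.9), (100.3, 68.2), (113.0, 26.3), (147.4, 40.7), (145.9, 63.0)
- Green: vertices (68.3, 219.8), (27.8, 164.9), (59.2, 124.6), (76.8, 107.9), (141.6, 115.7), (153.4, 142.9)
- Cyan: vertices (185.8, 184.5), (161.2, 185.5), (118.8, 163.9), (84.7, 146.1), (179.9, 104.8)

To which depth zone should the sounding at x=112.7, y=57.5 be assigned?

Cast a ray rightward from (112.7, 57.5). For each polygon, the edges (by vertex number in listed order) whose endpoints lie on opposite sides of y = 57.5, where each meets that height, and whether that is right or left of the point:
Red: 4–5 at x≈123.06 (right), 5–1 at x≈132.06 (right) → 2 crossings.
Magenta: 4–5 at x≈103.54 (left), 6–7 at x≈146.27 (right) → 1 crossing.
Green: no edge straddles that height → 0 crossings.
Cyan: no edge straddles that height → 0 crossings.
Only Magenta has an odd count, so the point is inside Magenta.

Magenta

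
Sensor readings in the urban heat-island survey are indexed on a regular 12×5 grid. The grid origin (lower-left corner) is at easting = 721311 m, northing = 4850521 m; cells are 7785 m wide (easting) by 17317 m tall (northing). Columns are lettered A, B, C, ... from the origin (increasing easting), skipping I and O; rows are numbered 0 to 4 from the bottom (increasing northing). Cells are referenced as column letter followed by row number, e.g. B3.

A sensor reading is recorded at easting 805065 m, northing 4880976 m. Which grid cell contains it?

Column index: ⌊(805065 − 721311) / 7785⌋ = ⌊10.758⌋ = 10 → column L
Row offset from origin: ⌊(4880976 − 4850521) / 17317⌋ = ⌊1.759⌋ = 1 → row 1

L1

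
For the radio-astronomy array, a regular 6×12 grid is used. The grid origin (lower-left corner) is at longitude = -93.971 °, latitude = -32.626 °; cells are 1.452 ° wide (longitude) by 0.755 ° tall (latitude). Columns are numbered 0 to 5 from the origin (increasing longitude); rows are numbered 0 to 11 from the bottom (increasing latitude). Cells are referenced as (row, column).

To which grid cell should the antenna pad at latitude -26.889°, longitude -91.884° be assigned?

Column index: ⌊(-91.884 − -93.971) / 1.452⌋ = ⌊1.437⌋ = 1
Row offset from origin: ⌊(-26.889 − -32.626) / 0.755⌋ = ⌊7.599⌋ = 7 → row 7

(7, 1)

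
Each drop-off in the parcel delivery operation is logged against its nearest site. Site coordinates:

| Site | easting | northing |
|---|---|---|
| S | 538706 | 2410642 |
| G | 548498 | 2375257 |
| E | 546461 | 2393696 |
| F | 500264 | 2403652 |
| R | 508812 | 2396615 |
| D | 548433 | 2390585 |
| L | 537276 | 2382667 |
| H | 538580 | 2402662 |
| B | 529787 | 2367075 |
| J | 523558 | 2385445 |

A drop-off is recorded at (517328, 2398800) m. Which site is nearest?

R

Squared distances to each site:
S: 597251848.000; G: 1525841749.000; E: 874782505.000; F: 314722000.000; R: 77296481.000; D: 1035007250.000; L: 658196393.000; H: 466562548.000; B: 1161702306.000; J: 217168925.000.
Minimum at R.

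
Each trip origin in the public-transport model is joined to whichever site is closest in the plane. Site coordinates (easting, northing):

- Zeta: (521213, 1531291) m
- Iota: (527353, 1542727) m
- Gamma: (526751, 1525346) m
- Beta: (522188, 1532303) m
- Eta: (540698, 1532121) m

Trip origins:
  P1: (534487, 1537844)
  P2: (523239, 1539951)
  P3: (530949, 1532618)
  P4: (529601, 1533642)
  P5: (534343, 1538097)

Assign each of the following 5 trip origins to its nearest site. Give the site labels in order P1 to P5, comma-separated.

P1 → Eta (d²=71329250.00)
P2 → Iota (d²=24631172.00)
P3 → Gamma (d²=70505188.00)
P4 → Beta (d²=56745490.00)
P5 → Iota (d²=70297000.00)

Eta, Iota, Gamma, Beta, Iota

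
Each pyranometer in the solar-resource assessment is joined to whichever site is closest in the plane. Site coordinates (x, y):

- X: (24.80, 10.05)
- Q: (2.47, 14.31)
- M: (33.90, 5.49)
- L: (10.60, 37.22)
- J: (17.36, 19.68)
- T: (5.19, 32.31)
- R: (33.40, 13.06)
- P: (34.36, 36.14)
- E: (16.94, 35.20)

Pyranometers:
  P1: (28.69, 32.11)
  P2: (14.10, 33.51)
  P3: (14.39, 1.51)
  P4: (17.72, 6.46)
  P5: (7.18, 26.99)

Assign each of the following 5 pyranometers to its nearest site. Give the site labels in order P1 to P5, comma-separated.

P1 → P (d²=48.39)
P2 → E (d²=10.92)
P3 → X (d²=181.30)
P4 → X (d²=63.01)
P5 → T (d²=32.26)

P, E, X, X, T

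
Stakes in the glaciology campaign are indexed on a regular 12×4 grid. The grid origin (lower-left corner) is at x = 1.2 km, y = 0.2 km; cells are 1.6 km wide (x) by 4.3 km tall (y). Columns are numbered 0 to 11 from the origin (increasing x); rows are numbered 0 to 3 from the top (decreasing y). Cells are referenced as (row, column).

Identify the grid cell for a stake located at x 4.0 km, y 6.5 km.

(2, 1)

Column index: ⌊(4.0 − 1.2) / 1.6⌋ = ⌊1.750⌋ = 1
Row offset from origin: ⌊(6.5 − 0.2) / 4.3⌋ = ⌊1.465⌋ = 1 → row 2 (counted from top)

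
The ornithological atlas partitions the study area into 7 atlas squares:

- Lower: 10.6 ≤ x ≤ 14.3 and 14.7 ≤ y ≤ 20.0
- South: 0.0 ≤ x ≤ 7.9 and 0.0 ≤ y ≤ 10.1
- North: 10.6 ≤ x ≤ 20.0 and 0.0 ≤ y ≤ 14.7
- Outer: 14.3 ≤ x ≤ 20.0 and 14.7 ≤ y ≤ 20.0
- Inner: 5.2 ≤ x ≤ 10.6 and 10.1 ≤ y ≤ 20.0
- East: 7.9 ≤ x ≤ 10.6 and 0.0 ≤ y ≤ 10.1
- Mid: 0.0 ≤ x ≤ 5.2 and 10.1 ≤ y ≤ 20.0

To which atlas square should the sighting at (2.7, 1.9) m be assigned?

South

The point has x = 2.7 and y = 1.9.
Only South satisfies 0.0 ≤ x ≤ 7.9 and 0.0 ≤ y ≤ 10.1.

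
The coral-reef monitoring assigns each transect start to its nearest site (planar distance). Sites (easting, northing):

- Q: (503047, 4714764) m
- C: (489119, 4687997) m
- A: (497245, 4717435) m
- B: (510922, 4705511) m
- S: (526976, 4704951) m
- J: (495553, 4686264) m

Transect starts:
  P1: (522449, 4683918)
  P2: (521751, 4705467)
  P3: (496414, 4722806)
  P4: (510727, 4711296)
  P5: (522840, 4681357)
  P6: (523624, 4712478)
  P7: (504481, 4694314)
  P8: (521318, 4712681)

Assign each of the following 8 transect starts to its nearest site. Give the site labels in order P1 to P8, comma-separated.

S, S, A, B, S, S, J, S

P1 → S (d²=462880818.00)
P2 → S (d²=27566881.00)
P3 → A (d²=29538202.00)
P4 → B (d²=33504250.00)
P5 → S (d²=573783332.00)
P6 → S (d²=67891633.00)
P7 → J (d²=144511684.00)
P8 → S (d²=91765864.00)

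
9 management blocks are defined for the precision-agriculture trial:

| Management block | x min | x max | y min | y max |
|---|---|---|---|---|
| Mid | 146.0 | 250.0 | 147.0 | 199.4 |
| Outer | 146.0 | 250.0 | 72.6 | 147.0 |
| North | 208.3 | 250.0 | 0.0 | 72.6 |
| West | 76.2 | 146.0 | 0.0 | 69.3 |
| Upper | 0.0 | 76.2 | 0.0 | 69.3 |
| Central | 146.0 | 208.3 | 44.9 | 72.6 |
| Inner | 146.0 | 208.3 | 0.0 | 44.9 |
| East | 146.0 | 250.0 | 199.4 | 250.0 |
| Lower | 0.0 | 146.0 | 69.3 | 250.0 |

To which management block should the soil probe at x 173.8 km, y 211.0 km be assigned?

The point has x = 173.8 and y = 211.0.
Only East satisfies 146.0 ≤ x ≤ 250.0 and 199.4 ≤ y ≤ 250.0.

East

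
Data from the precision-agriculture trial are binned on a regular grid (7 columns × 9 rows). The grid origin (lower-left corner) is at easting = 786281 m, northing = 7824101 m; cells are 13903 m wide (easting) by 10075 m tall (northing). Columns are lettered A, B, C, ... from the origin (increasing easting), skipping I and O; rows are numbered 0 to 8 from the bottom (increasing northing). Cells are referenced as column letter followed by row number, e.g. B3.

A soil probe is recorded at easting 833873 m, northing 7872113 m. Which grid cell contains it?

Column index: ⌊(833873 − 786281) / 13903⌋ = ⌊3.423⌋ = 3 → column D
Row offset from origin: ⌊(7872113 − 7824101) / 10075⌋ = ⌊4.765⌋ = 4 → row 4

D4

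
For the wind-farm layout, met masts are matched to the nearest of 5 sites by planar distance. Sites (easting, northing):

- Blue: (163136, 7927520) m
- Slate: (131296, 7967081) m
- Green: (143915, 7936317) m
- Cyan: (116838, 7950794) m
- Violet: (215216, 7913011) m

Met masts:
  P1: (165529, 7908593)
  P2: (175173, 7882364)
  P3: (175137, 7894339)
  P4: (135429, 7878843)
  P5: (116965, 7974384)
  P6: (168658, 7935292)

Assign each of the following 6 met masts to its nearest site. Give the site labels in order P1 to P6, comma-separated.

P1 → Blue (d²=363957778.00)
P2 → Blue (d²=2183953705.00)
P3 → Blue (d²=1245002762.00)
P4 → Blue (d²=3137128178.00)
P5 → Slate (d²=258711370.00)
P6 → Blue (d²=90896468.00)

Blue, Blue, Blue, Blue, Slate, Blue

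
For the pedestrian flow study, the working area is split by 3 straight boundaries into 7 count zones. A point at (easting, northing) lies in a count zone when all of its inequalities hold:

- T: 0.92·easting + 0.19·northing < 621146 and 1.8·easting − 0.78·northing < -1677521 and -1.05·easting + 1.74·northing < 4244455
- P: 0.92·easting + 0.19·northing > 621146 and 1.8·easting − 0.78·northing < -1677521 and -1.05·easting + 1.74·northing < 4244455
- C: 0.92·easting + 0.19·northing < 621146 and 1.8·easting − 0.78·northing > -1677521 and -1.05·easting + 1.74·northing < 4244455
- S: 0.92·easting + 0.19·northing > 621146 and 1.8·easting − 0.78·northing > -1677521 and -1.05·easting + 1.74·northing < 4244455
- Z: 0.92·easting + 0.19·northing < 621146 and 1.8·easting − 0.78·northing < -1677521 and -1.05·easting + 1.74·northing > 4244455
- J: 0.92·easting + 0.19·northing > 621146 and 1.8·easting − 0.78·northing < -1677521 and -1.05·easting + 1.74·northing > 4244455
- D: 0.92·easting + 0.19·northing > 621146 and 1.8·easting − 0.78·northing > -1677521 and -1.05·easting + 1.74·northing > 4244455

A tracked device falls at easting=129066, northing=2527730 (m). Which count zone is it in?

Z

0.92·129066 + 0.19·2527730 = 599009.420, which is < 621146
1.8·129066 − 0.78·2527730 = -1739310.600, which is < -1677521
-1.05·129066 + 1.74·2527730 = 4262730.900, which is > 4244455
This sign pattern matches Z.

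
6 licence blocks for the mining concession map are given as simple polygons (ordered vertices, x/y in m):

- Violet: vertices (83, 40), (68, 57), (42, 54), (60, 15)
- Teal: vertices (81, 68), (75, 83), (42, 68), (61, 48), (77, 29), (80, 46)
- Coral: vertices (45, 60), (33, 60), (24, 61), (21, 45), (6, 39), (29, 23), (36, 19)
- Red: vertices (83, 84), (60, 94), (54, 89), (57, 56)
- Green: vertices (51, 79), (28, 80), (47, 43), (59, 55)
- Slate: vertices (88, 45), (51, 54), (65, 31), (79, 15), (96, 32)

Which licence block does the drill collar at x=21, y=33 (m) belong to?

Coral

Cast a ray rightward from (21, 33). For each polygon, the edges (by vertex number in listed order) whose endpoints lie on opposite sides of y = 33, where each meets that height, and whether that is right or left of the point:
Violet: 3–4 at x≈51.7 (right), 4–1 at x≈76.6 (right) → 2 crossings.
Teal: 4–5 at x≈73.6 (right), 5–6 at x≈77.7 (right) → 2 crossings.
Coral: 5–6 at x≈14.6 (left), 7–1 at x≈39.1 (right) → 1 crossing.
Red: no edge straddles that height → 0 crossings.
Green: no edge straddles that height → 0 crossings.
Slate: 2–3 at x≈63.8 (right), 5–1 at x≈95.4 (right) → 2 crossings.
Only Coral has an odd count, so the point is inside Coral.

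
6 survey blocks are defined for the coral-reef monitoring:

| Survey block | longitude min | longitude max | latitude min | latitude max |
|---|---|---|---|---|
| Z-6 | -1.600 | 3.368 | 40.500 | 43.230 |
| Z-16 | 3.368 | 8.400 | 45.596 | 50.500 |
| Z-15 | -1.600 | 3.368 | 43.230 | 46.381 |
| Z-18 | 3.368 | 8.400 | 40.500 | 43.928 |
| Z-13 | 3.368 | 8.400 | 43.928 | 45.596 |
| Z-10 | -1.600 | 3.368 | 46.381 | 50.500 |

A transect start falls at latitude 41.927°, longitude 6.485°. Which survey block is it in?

Z-18

The point has longitude = 6.485 and latitude = 41.927.
Only Z-18 satisfies 3.368 ≤ longitude ≤ 8.400 and 40.500 ≤ latitude ≤ 43.928.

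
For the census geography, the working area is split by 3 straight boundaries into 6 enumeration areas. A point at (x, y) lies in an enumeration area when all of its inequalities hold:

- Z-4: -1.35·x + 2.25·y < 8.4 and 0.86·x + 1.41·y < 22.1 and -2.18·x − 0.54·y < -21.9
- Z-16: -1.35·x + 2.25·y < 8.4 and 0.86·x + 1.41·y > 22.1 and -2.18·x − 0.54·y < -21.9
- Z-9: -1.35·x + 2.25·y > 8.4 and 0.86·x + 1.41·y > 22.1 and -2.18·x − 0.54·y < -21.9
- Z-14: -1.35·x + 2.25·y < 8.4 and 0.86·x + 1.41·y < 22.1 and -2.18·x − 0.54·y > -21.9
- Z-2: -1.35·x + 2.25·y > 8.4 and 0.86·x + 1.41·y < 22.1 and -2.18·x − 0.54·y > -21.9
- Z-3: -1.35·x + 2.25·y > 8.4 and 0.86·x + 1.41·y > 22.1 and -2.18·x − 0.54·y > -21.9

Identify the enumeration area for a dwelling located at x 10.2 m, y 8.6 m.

Z-4

-1.35·10.2 + 2.25·8.6 = 5.580, which is < 8.4
0.86·10.2 + 1.41·8.6 = 20.898, which is < 22.1
-2.18·10.2 − 0.54·8.6 = -26.880, which is < -21.9
This sign pattern matches Z-4.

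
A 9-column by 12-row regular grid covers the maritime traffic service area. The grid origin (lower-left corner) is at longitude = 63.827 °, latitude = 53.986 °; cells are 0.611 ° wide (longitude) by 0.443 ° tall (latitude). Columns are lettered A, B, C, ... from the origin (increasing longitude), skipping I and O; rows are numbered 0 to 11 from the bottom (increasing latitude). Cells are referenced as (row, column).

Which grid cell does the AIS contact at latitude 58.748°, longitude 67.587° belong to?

(10, G)

Column index: ⌊(67.587 − 63.827) / 0.611⌋ = ⌊6.154⌋ = 6 → column G
Row offset from origin: ⌊(58.748 − 53.986) / 0.443⌋ = ⌊10.749⌋ = 10 → row 10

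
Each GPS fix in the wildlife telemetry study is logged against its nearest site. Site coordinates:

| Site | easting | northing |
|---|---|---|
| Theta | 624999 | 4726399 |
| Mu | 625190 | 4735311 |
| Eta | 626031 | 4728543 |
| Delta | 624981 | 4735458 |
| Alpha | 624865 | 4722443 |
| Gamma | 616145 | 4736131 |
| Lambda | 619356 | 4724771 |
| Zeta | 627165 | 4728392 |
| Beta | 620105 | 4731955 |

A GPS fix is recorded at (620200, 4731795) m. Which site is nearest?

Beta

Squared distances to each site:
Theta: 52147217.000; Mu: 37262356.000; Eta: 44576065.000; Delta: 36275530.000; Alpha: 109222129.000; Gamma: 35243921.000; Lambda: 50048912.000; Zeta: 60091634.000; Beta: 34625.000.
Minimum at Beta.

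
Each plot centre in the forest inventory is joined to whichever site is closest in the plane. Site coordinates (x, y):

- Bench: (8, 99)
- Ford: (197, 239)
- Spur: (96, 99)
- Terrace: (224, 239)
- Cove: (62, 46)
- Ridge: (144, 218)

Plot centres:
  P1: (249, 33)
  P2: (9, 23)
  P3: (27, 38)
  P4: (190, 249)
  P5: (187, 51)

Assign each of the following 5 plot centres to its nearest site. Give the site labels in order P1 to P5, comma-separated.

Spur, Cove, Cove, Ford, Spur

P1 → Spur (d²=27765.00)
P2 → Cove (d²=3338.00)
P3 → Cove (d²=1289.00)
P4 → Ford (d²=149.00)
P5 → Spur (d²=10585.00)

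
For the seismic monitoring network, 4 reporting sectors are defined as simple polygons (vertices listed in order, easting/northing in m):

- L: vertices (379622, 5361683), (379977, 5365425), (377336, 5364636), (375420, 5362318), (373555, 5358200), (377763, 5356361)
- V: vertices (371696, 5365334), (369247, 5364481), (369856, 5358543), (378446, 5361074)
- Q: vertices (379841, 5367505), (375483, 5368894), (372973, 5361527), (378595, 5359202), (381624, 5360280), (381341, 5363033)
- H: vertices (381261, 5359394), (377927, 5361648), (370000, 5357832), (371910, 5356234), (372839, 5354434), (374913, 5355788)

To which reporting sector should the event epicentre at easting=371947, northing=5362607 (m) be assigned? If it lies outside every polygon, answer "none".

Cast a ray rightward from (371947, 5362607). For each polygon, the edges (by vertex number in listed order) whose endpoints lie on opposite sides of northing = 5362607, where each meets that height, and whether that is right or left of the point:
L: 1–2 at easting≈379709.7 (right), 3–4 at easting≈375658.9 (right) → 2 crossings.
V: 2–3 at easting≈369439.2 (left), 4–1 at easting≈376017.0 (right) → 1 crossing.
Q: 2–3 at easting≈373341.0 (right), 5–6 at easting≈381384.8 (right) → 2 crossings.
H: no edge straddles that height → 0 crossings.
Only V has an odd count, so the point is inside V.

V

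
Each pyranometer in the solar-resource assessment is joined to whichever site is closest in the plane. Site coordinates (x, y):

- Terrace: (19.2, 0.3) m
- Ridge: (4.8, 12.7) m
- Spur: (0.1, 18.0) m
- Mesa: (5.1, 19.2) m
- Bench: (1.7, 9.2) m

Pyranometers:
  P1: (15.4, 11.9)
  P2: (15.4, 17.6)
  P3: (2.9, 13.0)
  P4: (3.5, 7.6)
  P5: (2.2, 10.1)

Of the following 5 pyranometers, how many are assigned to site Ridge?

P1 → Ridge
P2 → Mesa
P3 → Ridge
P4 → Bench
P5 → Bench
2 of the 5 go to Ridge.

2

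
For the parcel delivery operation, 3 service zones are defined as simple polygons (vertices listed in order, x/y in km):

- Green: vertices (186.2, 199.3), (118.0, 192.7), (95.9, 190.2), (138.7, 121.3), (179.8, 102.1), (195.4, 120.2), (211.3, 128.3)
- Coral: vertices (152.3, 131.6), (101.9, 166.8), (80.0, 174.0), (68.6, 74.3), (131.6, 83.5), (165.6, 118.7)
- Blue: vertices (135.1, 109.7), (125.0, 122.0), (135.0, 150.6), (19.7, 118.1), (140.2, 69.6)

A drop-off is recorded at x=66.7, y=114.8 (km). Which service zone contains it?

Cast a ray rightward from (66.7, 114.8). For each polygon, the edges (by vertex number in listed order) whose endpoints lie on opposite sides of y = 114.8, where each meets that height, and whether that is right or left of the point:
Green: 4–5 at x≈152.61 (right), 5–6 at x≈190.75 (right) → 2 crossings.
Coral: 3–4 at x≈73.23 (right), 5–6 at x≈161.83 (right) → 2 crossings.
Blue: 1–2 at x≈130.91 (right), 4–5 at x≈27.90 (left) → 1 crossing.
Only Blue has an odd count, so the point is inside Blue.

Blue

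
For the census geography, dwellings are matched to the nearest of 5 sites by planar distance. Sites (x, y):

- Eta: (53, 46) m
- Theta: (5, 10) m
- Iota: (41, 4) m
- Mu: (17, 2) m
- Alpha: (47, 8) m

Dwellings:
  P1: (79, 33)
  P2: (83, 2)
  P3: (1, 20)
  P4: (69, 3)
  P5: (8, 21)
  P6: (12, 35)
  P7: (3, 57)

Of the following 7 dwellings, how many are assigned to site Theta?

P1 → Eta
P2 → Alpha
P3 → Theta
P4 → Alpha
P5 → Theta
P6 → Theta
P7 → Theta
4 of the 7 go to Theta.

4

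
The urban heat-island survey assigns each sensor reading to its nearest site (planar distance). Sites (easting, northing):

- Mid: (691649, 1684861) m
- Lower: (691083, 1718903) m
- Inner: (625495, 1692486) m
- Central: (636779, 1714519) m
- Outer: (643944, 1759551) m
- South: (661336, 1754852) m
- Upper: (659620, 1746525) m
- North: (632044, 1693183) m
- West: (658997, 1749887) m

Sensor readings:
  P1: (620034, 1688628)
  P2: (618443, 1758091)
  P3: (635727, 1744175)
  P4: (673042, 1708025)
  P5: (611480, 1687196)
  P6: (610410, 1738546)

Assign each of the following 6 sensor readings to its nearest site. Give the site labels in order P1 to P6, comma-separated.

P1 → Inner (d²=44706685.00)
P2 → Outer (d²=652432601.00)
P3 → Outer (d²=303940465.00)
P4 → Lower (d²=443808565.00)
P5 → Inner (d²=224404325.00)
P6 → Central (d²=1272620890.00)

Inner, Outer, Outer, Lower, Inner, Central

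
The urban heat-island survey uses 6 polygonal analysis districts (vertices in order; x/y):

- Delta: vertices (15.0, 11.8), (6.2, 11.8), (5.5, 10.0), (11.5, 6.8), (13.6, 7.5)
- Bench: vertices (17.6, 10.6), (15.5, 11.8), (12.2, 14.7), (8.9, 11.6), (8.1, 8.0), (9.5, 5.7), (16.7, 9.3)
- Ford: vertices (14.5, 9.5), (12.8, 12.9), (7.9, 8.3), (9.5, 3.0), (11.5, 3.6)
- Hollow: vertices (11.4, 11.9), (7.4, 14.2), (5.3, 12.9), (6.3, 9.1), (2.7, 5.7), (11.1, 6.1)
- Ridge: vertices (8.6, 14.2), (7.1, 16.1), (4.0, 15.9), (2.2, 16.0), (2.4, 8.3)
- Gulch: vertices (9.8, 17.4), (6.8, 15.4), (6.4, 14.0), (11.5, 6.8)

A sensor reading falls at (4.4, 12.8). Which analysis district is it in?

Cast a ray rightward from (4.4, 12.8). For each polygon, the edges (by vertex number in listed order) whose endpoints lie on opposite sides of y = 12.8, where each meets that height, and whether that is right or left of the point:
Delta: no edge straddles that height → 0 crossings.
Bench: 2–3 at x≈14.36 (right), 3–4 at x≈10.18 (right) → 2 crossings.
Ford: 1–2 at x≈12.85 (right), 2–3 at x≈12.69 (right) → 2 crossings.
Hollow: 1–2 at x≈9.83 (right), 3–4 at x≈5.33 (right) → 2 crossings.
Ridge: 4–5 at x≈2.28 (left), 5–1 at x≈7.13 (right) → 1 crossing.
Gulch: 3–4 at x≈7.25 (right), 4–1 at x≈10.54 (right) → 2 crossings.
Only Ridge has an odd count, so the point is inside Ridge.

Ridge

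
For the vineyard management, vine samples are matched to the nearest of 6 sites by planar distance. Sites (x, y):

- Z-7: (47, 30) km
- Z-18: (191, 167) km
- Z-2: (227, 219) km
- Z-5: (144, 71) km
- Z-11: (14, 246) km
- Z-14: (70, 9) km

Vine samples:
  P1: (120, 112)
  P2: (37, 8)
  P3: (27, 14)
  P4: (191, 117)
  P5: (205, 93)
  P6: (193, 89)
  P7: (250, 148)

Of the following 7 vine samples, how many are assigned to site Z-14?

0

P1 → Z-5
P2 → Z-7
P3 → Z-7
P4 → Z-18
P5 → Z-5
P6 → Z-5
P7 → Z-18
0 of the 7 go to Z-14.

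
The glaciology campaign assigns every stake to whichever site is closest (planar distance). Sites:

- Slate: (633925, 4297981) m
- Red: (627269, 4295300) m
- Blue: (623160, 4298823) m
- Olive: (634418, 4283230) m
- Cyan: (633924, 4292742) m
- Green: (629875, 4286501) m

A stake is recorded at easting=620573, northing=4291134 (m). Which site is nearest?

Squared distances to each site:
Slate: 225157313.000; Red: 62191972.000; Blue: 65813290.000; Olive: 254157241.000; Cyan: 180834865.000; Green: 107991893.000.
Minimum at Red.

Red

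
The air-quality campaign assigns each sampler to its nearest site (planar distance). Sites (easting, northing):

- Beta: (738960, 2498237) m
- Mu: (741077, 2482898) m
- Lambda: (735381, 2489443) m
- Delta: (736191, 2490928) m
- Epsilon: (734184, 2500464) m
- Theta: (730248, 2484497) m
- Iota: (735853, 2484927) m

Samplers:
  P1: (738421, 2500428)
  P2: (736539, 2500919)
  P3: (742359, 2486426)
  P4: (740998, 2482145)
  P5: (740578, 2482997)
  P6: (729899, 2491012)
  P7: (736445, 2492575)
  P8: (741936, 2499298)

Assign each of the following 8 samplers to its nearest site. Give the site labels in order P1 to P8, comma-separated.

Beta, Epsilon, Mu, Mu, Mu, Lambda, Delta, Beta

P1 → Beta (d²=5091002.00)
P2 → Epsilon (d²=5753050.00)
P3 → Mu (d²=14090308.00)
P4 → Mu (d²=573250.00)
P5 → Mu (d²=258802.00)
P6 → Lambda (d²=32514085.00)
P7 → Delta (d²=2777125.00)
P8 → Beta (d²=9982297.00)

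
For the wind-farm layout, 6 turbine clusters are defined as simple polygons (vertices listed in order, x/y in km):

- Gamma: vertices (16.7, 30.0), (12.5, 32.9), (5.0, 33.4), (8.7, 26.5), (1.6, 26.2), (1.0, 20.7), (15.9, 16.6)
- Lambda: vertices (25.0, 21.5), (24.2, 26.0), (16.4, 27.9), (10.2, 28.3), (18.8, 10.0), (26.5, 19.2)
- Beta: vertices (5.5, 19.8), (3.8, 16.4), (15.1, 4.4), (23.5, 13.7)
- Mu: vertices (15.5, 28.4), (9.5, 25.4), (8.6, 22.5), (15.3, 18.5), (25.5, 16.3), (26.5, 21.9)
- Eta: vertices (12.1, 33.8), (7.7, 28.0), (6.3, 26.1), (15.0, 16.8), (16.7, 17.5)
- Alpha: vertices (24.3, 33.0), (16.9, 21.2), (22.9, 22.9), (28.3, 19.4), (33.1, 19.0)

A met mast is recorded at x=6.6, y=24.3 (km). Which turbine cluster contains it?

Gamma

Cast a ray rightward from (6.6, 24.3). For each polygon, the edges (by vertex number in listed order) whose endpoints lie on opposite sides of y = 24.3, where each meets that height, and whether that is right or left of the point:
Gamma: 5–6 at x≈1.39 (left), 7–1 at x≈16.36 (right) → 1 crossing.
Lambda: 1–2 at x≈24.50 (right), 4–5 at x≈12.08 (right) → 2 crossings.
Beta: no edge straddles that height → 0 crossings.
Mu: 2–3 at x≈9.16 (right), 6–1 at x≈22.44 (right) → 2 crossings.
Eta: 3–4 at x≈7.98 (right), 5–1 at x≈14.78 (right) → 2 crossings.
Alpha: 1–2 at x≈18.84 (right), 5–1 at x≈29.77 (right) → 2 crossings.
Only Gamma has an odd count, so the point is inside Gamma.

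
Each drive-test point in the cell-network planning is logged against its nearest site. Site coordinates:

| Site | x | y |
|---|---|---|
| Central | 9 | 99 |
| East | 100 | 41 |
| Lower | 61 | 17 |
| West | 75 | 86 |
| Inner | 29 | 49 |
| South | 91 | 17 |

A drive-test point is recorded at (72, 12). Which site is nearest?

Lower

Squared distances to each site:
Central: 11538.000; East: 1625.000; Lower: 146.000; West: 5485.000; Inner: 3218.000; South: 386.000.
Minimum at Lower.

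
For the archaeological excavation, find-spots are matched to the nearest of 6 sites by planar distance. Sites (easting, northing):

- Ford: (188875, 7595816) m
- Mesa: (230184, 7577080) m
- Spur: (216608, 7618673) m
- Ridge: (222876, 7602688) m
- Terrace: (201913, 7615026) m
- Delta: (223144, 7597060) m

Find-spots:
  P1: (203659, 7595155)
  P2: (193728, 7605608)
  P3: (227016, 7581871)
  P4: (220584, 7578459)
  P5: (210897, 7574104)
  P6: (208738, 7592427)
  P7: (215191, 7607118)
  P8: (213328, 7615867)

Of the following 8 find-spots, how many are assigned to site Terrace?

P1 → Ford
P2 → Ford
P3 → Mesa
P4 → Mesa
P5 → Mesa
P6 → Delta
P7 → Ridge
P8 → Spur
0 of the 8 go to Terrace.

0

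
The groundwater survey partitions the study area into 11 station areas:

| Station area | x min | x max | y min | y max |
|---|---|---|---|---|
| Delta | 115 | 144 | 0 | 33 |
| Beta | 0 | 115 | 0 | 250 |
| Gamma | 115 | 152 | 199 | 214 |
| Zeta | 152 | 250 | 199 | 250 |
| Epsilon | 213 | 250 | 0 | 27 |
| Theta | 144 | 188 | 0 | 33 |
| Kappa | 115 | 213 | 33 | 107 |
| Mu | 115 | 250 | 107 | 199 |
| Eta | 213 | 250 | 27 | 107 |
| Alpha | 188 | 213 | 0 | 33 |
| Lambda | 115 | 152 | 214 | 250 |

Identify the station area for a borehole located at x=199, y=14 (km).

Alpha

The point has x = 199 and y = 14.
Only Alpha satisfies 188 ≤ x ≤ 213 and 0 ≤ y ≤ 33.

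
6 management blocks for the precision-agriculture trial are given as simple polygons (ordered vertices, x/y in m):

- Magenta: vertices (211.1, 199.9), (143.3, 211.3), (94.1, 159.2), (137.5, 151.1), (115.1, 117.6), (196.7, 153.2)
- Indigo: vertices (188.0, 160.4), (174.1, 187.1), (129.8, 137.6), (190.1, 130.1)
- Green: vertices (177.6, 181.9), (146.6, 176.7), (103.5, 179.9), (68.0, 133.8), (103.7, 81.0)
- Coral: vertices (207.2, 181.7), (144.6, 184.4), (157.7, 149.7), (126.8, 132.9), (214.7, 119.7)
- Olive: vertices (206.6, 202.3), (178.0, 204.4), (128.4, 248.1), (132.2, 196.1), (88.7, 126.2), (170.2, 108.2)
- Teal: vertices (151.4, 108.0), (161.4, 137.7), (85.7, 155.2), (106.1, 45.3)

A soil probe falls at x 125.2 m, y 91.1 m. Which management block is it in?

Teal

Cast a ray rightward from (125.2, 91.1). For each polygon, the edges (by vertex number in listed order) whose endpoints lie on opposite sides of y = 91.1, where each meets that height, and whether that is right or left of the point:
Magenta: no edge straddles that height → 0 crossings.
Indigo: no edge straddles that height → 0 crossings.
Green: 4–5 at x≈96.87 (left), 5–1 at x≈111.10 (left) → 0 crossings.
Coral: no edge straddles that height → 0 crossings.
Olive: no edge straddles that height → 0 crossings.
Teal: 3–4 at x≈97.60 (left), 4–1 at x≈139.19 (right) → 1 crossing.
Only Teal has an odd count, so the point is inside Teal.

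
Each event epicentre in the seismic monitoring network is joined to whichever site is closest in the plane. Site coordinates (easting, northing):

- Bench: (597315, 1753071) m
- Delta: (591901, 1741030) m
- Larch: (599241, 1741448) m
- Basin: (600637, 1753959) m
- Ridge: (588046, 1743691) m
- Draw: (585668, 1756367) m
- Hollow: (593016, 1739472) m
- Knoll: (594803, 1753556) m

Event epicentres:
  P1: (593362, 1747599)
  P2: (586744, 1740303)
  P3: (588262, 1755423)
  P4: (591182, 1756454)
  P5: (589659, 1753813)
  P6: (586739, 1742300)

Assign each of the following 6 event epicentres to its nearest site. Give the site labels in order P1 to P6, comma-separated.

Knoll, Ridge, Draw, Knoll, Draw, Ridge

P1 → Knoll (d²=37562330.00)
P2 → Ridge (d²=13173748.00)
P3 → Draw (d²=7619972.00)
P4 → Knoll (d²=21510045.00)
P5 → Draw (d²=22450997.00)
P6 → Ridge (d²=3643130.00)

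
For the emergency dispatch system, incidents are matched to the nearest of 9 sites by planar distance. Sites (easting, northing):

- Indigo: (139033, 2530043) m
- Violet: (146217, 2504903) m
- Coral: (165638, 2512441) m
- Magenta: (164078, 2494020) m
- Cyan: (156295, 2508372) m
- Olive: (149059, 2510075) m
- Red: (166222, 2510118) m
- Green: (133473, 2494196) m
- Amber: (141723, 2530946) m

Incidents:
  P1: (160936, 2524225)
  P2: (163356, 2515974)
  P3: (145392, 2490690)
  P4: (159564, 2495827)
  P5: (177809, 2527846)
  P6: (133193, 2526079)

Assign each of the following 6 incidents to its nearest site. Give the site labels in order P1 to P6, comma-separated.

Coral, Coral, Green, Magenta, Coral, Indigo

P1 → Coral (d²=160971460.00)
P2 → Coral (d²=17689613.00)
P3 → Green (d²=154354597.00)
P4 → Magenta (d²=23641445.00)
P5 → Coral (d²=385447266.00)
P6 → Indigo (d²=49818896.00)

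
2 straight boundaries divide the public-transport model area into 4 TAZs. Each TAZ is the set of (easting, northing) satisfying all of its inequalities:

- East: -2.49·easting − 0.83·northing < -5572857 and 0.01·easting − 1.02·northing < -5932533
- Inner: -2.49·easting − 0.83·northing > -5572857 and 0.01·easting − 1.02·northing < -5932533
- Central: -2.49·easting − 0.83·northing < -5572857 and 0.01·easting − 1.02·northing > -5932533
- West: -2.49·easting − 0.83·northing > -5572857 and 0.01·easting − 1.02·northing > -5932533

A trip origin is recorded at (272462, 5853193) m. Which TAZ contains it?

Inner

-2.49·272462 − 0.83·5853193 = -5536580.570, which is > -5572857
0.01·272462 − 1.02·5853193 = -5967532.240, which is < -5932533
This sign pattern matches Inner.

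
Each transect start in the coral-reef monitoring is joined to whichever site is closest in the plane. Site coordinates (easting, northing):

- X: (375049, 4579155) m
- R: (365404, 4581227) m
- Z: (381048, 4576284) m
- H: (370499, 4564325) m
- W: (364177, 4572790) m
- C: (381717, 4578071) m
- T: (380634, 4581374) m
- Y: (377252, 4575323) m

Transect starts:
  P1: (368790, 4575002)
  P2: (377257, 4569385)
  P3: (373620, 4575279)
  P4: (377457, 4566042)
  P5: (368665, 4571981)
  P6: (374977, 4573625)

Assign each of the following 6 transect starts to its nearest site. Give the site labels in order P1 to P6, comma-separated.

P1 → W (d²=26172713.00)
P2 → Y (d²=35259869.00)
P3 → Y (d²=13193360.00)
P4 → H (d²=51361853.00)
P5 → W (d²=20796625.00)
P6 → Y (d²=8058829.00)

W, Y, Y, H, W, Y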